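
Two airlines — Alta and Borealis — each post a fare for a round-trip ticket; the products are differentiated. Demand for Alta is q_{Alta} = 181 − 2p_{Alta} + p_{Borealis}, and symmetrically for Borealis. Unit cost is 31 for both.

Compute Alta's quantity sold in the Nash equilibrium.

Alta's profit: π = (p_{Alta} − 31)(181 − 2p_{Alta} + p_{Borealis}).
∂π/∂p_{Alta} = 243 − 4p_{Alta} + p_{Borealis} = 0 ⇒ p_{Alta} = 60.75 + 0.25p_{Borealis}.
By symmetry p_{Borealis} = p_{Alta}; substituting into the reaction function, 0.75p_{Alta} = 60.75 and p_{Alta} = 81.
q_{Alta} = 181 − 2·81 + 81 = 100.

100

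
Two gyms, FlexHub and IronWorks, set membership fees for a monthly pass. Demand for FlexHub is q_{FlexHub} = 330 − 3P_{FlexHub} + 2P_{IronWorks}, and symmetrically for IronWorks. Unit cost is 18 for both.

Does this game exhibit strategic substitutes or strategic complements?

FlexHub's profit: π = (P_{FlexHub} − 18)(330 − 3P_{FlexHub} + 2P_{IronWorks}).
∂π/∂P_{FlexHub} = 384 − 6P_{FlexHub} + 2P_{IronWorks} = 0 ⇒ P_{FlexHub} = 64 + (1/3)P_{IronWorks}.
The best-response slope dP_{FlexHub}/dP_{IronWorks} = 1/3 > 0: the reaction function is upward-sloping, so the choices are strategic complements.

strategic complements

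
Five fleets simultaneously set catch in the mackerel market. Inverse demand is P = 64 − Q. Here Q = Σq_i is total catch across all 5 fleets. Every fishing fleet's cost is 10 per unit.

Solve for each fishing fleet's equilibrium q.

A representative fishing fleet's profit is π_i = q_i(64 − Q) − 10q_i, with Q = q_i + Σ_{j≠i} q_j.
First-order condition: 54 − 2q_i − Σ_{j≠i} q_j = 0.
With identical fishing fleets, set every q_j = q: then 54 − 2q − 4q = 0, i.e. q = 54/6 = 9.

9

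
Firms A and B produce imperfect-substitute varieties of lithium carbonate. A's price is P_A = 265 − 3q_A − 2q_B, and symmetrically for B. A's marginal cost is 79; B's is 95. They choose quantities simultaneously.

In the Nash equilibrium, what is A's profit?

Firm A's profit: π = q_A(265 − 3q_A − 2q_B) − 79q_A.
∂π/∂q_A = 186 − 6q_A − 2q_B = 0 ⇒ q_A = 31 − (1/3)q_B.
Similarly q_B = 85/3 − (1/3)q_A.
Substituting the second reaction function into the first: q_A = 31 − (1/3)(85/3 − (1/3)q_A), which gives (8/9)q_A = 194/9 ⇒ q_A = 24.25.
Then q_B = 85/3 − (1/3)·24.25 = 20.25.
P_A = 265 − 3·24.25 − 2·20.25 = 151.75.
Profit = (151.75 − 79)·24.25 = 1764.1875.

1764.1875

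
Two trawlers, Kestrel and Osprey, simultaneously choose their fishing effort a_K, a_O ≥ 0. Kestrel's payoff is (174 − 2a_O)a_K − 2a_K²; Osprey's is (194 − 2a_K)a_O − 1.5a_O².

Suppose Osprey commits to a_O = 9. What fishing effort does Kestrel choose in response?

39

Expanding Kestrel's payoff: 174a_K − 2a_Oa_K − 2a_K².
∂π/∂a_K = 174 − 2a_O − 4a_K = 0, so a_K = 43.5 − 0.5a_O.
At a_O = 9: a_K = 43.5 − 0.5·9 = 39.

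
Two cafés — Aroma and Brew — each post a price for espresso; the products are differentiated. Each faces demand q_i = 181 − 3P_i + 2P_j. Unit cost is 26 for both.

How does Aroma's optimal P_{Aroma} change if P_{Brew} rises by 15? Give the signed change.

Aroma's profit: π = (P_{Aroma} − 26)(181 − 3P_{Aroma} + 2P_{Brew}).
∂π/∂P_{Aroma} = 259 − 6P_{Aroma} + 2P_{Brew} = 0 ⇒ P_{Aroma} = 259/6 + (1/3)P_{Brew}.
The reaction-function slope is 1/3, so a 15-unit rise in P_{Brew} moves P_{Aroma} by 1/3 × 15 = 5. Aroma's best response rises — the actions are strategic complements.

5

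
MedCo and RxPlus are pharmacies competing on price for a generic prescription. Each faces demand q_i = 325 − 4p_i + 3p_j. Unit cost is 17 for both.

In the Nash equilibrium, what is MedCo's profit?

MedCo's profit: π = (p_{MedCo} − 17)(325 − 4p_{MedCo} + 3p_{RxPlus}).
∂π/∂p_{MedCo} = 393 − 8p_{MedCo} + 3p_{RxPlus} = 0 ⇒ p_{MedCo} = 49.125 + 0.375p_{RxPlus}.
The game is symmetric, so in equilibrium p_{RxPlus} = p_{MedCo}: the reaction function gives 0.625p_{MedCo} = 49.125, hence p_{MedCo} = 78.6.
q_{MedCo} = 325 − 4·78.6 + 3·78.6 = 246.4.
Profit = (78.6 − 17)·246.4 = 15178.24.

15178.24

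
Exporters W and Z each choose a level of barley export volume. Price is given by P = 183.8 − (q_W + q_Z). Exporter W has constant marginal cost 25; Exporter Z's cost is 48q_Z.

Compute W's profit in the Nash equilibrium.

Exporter W's profit: π = q_W(183.8 − (q_W + q_Z)) − 25q_W.
∂π/∂q_W = 158.8 − 2q_W − q_Z = 0, so q_W = 79.4 − 0.5q_Z.
By the same steps for Z: q_Z = 67.9 − 0.5q_W.
Solving the two reaction functions simultaneously: (1 − (−0.5)(−0.5))q_W = 79.4 − 0.5·67.9, so 0.75q_W = 45.45 and q_W = 60.6.
Then q_Z = 67.9 − 0.5·60.6 = 37.6.
Price P = 183.8 − 98.2 = 85.6.
W's profit: (85.6 − 25)·60.6 = 3672.36.

3672.36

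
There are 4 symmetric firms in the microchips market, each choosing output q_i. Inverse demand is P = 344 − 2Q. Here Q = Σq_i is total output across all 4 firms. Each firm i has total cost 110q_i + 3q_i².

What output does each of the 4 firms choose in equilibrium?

14.625

A representative firm's profit is π_i = q_i(344 − 2Q) − 110q_i − 3q_i², with Q = q_i + Σ_{j≠i} q_j.
First-order condition: 234 − 10q_i − 2Σ_{j≠i} q_j = 0.
Imposing symmetry (q_j = q for all j) turns Σ_{j≠i} q_j into 3q, so 234 = 16q and q = 14.625.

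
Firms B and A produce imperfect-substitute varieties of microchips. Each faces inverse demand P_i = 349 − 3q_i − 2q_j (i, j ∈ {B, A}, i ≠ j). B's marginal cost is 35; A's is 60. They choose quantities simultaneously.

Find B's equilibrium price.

157.4375

Firm B's profit: π = q_B(349 − 3q_B − 2q_A) − 35q_B.
∂π/∂q_B = 314 − 6q_B − 2q_A = 0 ⇒ q_B = 157/3 − (1/3)q_A.
Similarly q_A = 289/6 − (1/3)q_B.
Plugging q_A into B's best response: q_B = 157/3 − (1/3)(289/6 − (1/3)q_B) ⇒ (8/9)q_B = 653/18, so q_B = 40.8125.
Then q_A = 289/6 − (1/3)·40.8125 = 34.5625.
P_B = 349 − 3·40.8125 − 2·34.5625 = 157.4375.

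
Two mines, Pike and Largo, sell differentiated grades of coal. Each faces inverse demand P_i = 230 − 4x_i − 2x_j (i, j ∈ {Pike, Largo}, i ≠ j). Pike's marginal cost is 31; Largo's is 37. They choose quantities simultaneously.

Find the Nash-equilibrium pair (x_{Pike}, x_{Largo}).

20.1, 19.1

Mine Pike's profit: π = x_{Pike}(230 − 4x_{Pike} − 2x_{Largo}) − 31x_{Pike}.
∂π/∂x_{Pike} = 199 − 8x_{Pike} − 2x_{Largo} = 0 ⇒ x_{Pike} = 24.875 − 0.25x_{Largo}.
Similarly x_{Largo} = 24.125 − 0.25x_{Pike}.
Solving the two reaction functions simultaneously: (1 − (−0.25)(−0.25))x_{Pike} = 24.875 − 0.25·24.125, so 0.9375x_{Pike} = 603/32 and x_{Pike} = 20.1.
Then x_{Largo} = 24.125 − 0.25·20.1 = 19.1.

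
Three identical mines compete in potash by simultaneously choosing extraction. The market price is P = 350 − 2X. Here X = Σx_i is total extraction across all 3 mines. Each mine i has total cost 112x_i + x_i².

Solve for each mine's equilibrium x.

23.8

A representative mine's profit is π_i = x_i(350 − 2X) − 112x_i − x_i², with X = x_i + Σ_{j≠i} x_j.
First-order condition: 238 − 6x_i − 2Σ_{j≠i} x_j = 0.
In a symmetric equilibrium every mine chooses the same x, so Σ_{j≠i} x_j = 2x. The condition becomes 238 − 10x = 0, giving x = 238/10 = 23.8.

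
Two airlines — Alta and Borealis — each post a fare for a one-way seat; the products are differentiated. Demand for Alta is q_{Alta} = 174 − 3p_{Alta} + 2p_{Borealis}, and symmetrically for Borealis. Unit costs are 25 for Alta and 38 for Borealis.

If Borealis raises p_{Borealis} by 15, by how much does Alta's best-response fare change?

5

Alta's profit: π = (p_{Alta} − 25)(174 − 3p_{Alta} + 2p_{Borealis}).
∂π/∂p_{Alta} = 249 − 6p_{Alta} + 2p_{Borealis} = 0 ⇒ p_{Alta} = 41.5 + (1/3)p_{Borealis}.
The reaction-function slope is 1/3, so a 15-unit rise in p_{Borealis} moves p_{Alta} by 1/3 × 15 = 5. Alta's best response rises — the actions are strategic complements.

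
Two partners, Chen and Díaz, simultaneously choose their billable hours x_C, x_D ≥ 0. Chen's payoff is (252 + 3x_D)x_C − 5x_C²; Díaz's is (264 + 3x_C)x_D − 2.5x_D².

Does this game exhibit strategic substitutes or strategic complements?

Expanding Chen's payoff: 252x_C + 3x_Dx_C − 5x_C².
∂π/∂x_C = 252 + 3x_D − 10x_C = 0, so x_C = 25.2 + 0.3x_D.
The best-response slope dx_C/dx_D = 0.3 > 0: the reaction function is upward-sloping, so the choices are strategic complements.

strategic complements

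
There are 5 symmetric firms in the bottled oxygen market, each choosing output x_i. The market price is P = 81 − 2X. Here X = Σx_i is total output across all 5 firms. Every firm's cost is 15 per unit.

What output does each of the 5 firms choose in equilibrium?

A representative firm's profit is π_i = x_i(81 − 2X) − 15x_i, with X = x_i + Σ_{j≠i} x_j.
First-order condition: 66 − 4x_i − 2Σ_{j≠i} x_j = 0.
In a symmetric equilibrium every firm chooses the same x, so Σ_{j≠i} x_j = 4x. The condition becomes 66 − 12x = 0, giving x = 66/12 = 5.5.

5.5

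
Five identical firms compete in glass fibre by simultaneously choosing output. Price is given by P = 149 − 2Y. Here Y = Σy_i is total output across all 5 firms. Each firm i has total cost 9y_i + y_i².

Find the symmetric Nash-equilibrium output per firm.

10

A representative firm's profit is π_i = y_i(149 − 2Y) − 9y_i − y_i², with Y = y_i + Σ_{j≠i} y_j.
First-order condition: 140 − 6y_i − 2Σ_{j≠i} y_j = 0.
With identical firms, set every y_j = y: then 140 − 6y − 8y = 0, i.e. y = 140/14 = 10.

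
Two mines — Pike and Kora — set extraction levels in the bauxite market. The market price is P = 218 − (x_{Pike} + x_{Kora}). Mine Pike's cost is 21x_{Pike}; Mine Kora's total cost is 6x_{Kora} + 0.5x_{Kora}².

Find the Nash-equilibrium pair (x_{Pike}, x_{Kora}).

Mine Pike's profit: π = x_{Pike}(218 − (x_{Pike} + x_{Kora})) − 21x_{Pike}.
∂π/∂x_{Pike} = 197 − 2x_{Pike} − x_{Kora} = 0, so x_{Pike} = 98.5 − 0.5x_{Kora}.
For Kora: ∂π/∂x_{Kora} = 212 − 3x_{Kora} − x_{Pike} = 0 ⇒ x_{Kora} = 212/3 − (1/3)x_{Pike}.
Substituting the second reaction function into the first: x_{Pike} = 98.5 − 0.5(212/3 − (1/3)x_{Pike}), which gives (5/6)x_{Pike} = 379/6 ⇒ x_{Pike} = 75.8.
Then x_{Kora} = 212/3 − (1/3)·75.8 = 45.4.

75.8, 45.4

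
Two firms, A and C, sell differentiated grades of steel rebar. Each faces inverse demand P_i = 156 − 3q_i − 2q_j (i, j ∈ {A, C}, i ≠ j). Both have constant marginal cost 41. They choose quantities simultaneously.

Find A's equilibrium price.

84.125

Firm A's profit: π = q_A(156 − 3q_A − 2q_C) − 41q_A.
∂π/∂q_A = 115 − 6q_A − 2q_C = 0 ⇒ q_A = 115/6 − (1/3)q_C.
Setting q_A = q_C in the reaction function: q_A = 115/6 − (1/3)q_A, so q_A = (115/6) / (4/3) = 14.375.
P_A = 156 − 3·14.375 − 2·14.375 = 84.125.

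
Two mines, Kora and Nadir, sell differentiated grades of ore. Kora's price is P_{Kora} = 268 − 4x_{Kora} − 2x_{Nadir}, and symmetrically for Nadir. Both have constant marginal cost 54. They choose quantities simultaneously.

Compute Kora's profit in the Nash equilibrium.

Mine Kora's profit: π = x_{Kora}(268 − 4x_{Kora} − 2x_{Nadir}) − 54x_{Kora}.
∂π/∂x_{Kora} = 214 − 8x_{Kora} − 2x_{Nadir} = 0 ⇒ x_{Kora} = 26.75 − 0.25x_{Nadir}.
The game is symmetric, so in equilibrium x_{Nadir} = x_{Kora}: the reaction function gives 1.25x_{Kora} = 26.75, hence x_{Kora} = 21.4.
P_{Kora} = 268 − 4·21.4 − 2·21.4 = 139.6.
Profit = (139.6 − 54)·21.4 = 1831.84.

1831.84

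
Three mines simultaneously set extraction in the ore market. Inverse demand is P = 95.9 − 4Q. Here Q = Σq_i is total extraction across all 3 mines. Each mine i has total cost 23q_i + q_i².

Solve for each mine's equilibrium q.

4.05

A representative mine's profit is π_i = q_i(95.9 − 4Q) − 23q_i − q_i², with Q = q_i + Σ_{j≠i} q_j.
First-order condition: 72.9 − 10q_i − 4Σ_{j≠i} q_j = 0.
With identical mines, set every q_j = q: then 72.9 − 10q − 8q = 0, i.e. q = 72.9/18 = 4.05.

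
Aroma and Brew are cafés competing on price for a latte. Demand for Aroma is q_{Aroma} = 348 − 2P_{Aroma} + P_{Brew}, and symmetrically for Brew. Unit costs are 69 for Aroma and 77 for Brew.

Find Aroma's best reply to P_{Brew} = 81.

141.75

Aroma's profit: π = (P_{Aroma} − 69)(348 − 2P_{Aroma} + P_{Brew}).
∂π/∂P_{Aroma} = 486 − 4P_{Aroma} + P_{Brew} = 0 ⇒ P_{Aroma} = 121.5 + 0.25P_{Brew}.
At P_{Brew} = 81: P_{Aroma} = 121.5 + 0.25·81 = 141.75.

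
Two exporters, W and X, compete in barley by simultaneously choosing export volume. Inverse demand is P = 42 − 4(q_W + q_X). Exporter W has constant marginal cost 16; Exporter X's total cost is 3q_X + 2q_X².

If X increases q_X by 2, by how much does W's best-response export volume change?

Exporter W's profit: π = q_W(42 − 4(q_W + q_X)) − 16q_W.
∂π/∂q_W = 26 − 8q_W − 4q_X = 0, so q_W = 3.25 − 0.5q_X.
The reaction-function slope is −0.5, so a 2-unit rise in q_X moves q_W by −0.5 × 2 = −1. W's best response falls — the actions are strategic substitutes.

-1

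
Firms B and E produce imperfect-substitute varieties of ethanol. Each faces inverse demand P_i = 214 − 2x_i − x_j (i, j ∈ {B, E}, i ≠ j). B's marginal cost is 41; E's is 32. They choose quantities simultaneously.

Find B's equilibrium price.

109

Firm B's profit: π = x_B(214 − 2x_B − x_E) − 41x_B.
∂π/∂x_B = 173 − 4x_B − x_E = 0 ⇒ x_B = 43.25 − 0.25x_E.
Similarly x_E = 45.5 − 0.25x_B.
Solving the two reaction functions simultaneously: (1 − (−0.25)(−0.25))x_B = 43.25 − 0.25·45.5, so 0.9375x_B = 31.875 and x_B = 34.
Then x_E = 45.5 − 0.25·34 = 37.
P_B = 214 − 2·34 − 37 = 109.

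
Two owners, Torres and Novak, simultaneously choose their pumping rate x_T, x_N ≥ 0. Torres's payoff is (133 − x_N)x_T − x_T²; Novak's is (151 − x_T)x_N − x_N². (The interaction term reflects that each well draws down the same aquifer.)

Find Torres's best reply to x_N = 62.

35.5

Expanding Torres's payoff: 133x_T − x_Nx_T − x_T².
∂π/∂x_T = 133 − x_N − 2x_T = 0, so x_T = 66.5 − 0.5x_N.
At x_N = 62: x_T = 66.5 − 0.5·62 = 35.5.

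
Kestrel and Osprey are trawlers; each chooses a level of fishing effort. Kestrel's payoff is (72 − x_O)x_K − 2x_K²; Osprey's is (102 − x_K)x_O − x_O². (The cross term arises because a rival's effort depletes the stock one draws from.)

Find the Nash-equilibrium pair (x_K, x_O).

Expanding Kestrel's payoff: 72x_K − x_Ox_K − 2x_K².
∂π/∂x_K = 72 − x_O − 4x_K = 0, so x_K = 18 − 0.25x_O.
Likewise for Osprey: x_O = 51 − 0.5x_K.
Plugging x_O into Kestrel's best response: x_K = 18 − 0.25(51 − 0.5x_K) ⇒ 0.875x_K = 5.25, so x_K = 6.
Then x_O = 51 − 0.5·6 = 48.

6, 48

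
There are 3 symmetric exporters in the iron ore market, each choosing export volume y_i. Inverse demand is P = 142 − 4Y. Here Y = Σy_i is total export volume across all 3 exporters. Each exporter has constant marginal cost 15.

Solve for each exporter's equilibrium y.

A representative exporter's profit is π_i = y_i(142 − 4Y) − 15y_i, with Y = y_i + Σ_{j≠i} y_j.
First-order condition: 127 − 8y_i − 4Σ_{j≠i} y_j = 0.
With identical exporters, set every y_j = y: then 127 − 8y − 8y = 0, i.e. y = 127/16 = 7.9375.

7.9375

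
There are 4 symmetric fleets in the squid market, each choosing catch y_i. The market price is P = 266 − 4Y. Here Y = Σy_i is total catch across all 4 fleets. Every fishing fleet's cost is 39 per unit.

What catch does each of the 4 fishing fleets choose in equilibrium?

11.35

A representative fishing fleet's profit is π_i = y_i(266 − 4Y) − 39y_i, with Y = y_i + Σ_{j≠i} y_j.
First-order condition: 227 − 8y_i − 4Σ_{j≠i} y_j = 0.
In a symmetric equilibrium every fishing fleet chooses the same y, so Σ_{j≠i} y_j = 3y. The condition becomes 227 − 20y = 0, giving y = 227/20 = 11.35.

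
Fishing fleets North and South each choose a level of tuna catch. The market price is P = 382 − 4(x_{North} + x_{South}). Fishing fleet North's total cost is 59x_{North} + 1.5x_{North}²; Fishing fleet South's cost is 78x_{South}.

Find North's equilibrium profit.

Fishing fleet North's profit: π = x_{North}(382 − 4(x_{North} + x_{South})) − 59x_{North} − 1.5x_{North}².
∂π/∂x_{North} = 323 − 11x_{North} − 4x_{South} = 0, so x_{North} = 323/11 − (4/11)x_{South}.
For South: ∂π/∂x_{South} = 304 − 8x_{South} − 4x_{North} = 0 ⇒ x_{South} = 38 − 0.5x_{North}.
Substituting the second reaction function into the first: x_{North} = 323/11 − (4/11)(38 − 0.5x_{North}), which gives (9/11)x_{North} = 171/11 ⇒ x_{North} = 19.
Then x_{South} = 38 − 0.5·19 = 28.5.
Price P = 382 − 4·47.5 = 192.
North's profit: (192 − 59)·19 − 1.5(19)² = 1985.5.

1985.5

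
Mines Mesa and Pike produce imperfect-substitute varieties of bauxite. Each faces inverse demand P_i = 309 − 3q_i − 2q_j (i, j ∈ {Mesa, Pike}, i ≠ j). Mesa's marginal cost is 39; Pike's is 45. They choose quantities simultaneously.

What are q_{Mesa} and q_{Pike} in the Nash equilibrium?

34.125, 32.625

Mine Mesa's profit: π = q_{Mesa}(309 − 3q_{Mesa} − 2q_{Pike}) − 39q_{Mesa}.
∂π/∂q_{Mesa} = 270 − 6q_{Mesa} − 2q_{Pike} = 0 ⇒ q_{Mesa} = 45 − (1/3)q_{Pike}.
Similarly q_{Pike} = 44 − (1/3)q_{Mesa}.
Substituting the second reaction function into the first: q_{Mesa} = 45 − (1/3)(44 − (1/3)q_{Mesa}), which gives (8/9)q_{Mesa} = 91/3 ⇒ q_{Mesa} = 34.125.
Then q_{Pike} = 44 − (1/3)·34.125 = 32.625.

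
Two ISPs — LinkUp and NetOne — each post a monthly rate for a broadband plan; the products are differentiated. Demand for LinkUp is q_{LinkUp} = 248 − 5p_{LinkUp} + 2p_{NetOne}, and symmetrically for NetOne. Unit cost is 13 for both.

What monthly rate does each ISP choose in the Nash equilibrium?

39.125

LinkUp's profit: π = (p_{LinkUp} − 13)(248 − 5p_{LinkUp} + 2p_{NetOne}).
∂π/∂p_{LinkUp} = 313 − 10p_{LinkUp} + 2p_{NetOne} = 0 ⇒ p_{LinkUp} = 31.3 + 0.2p_{NetOne}.
Setting p_{LinkUp} = p_{NetOne} in the reaction function: p_{LinkUp} = 31.3 + 0.2p_{LinkUp}, so p_{LinkUp} = 31.3 / 0.8 = 39.125.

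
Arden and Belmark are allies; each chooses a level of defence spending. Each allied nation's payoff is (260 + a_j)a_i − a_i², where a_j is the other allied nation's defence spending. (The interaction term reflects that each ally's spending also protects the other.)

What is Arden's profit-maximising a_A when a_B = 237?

248.5

Arden's payoff is (260 + a_B)a_A − a_A².
∂π/∂a_A = 260 + a_B − 2a_A = 0, so a_A = 130 + 0.5a_B.
At a_B = 237: a_A = 130 + 0.5·237 = 248.5.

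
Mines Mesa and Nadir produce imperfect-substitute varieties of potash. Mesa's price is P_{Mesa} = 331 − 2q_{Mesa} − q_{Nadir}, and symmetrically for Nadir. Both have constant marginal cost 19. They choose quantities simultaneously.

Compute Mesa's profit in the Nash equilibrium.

7787.52

Mine Mesa's profit: π = q_{Mesa}(331 − 2q_{Mesa} − q_{Nadir}) − 19q_{Mesa}.
∂π/∂q_{Mesa} = 312 − 4q_{Mesa} − q_{Nadir} = 0 ⇒ q_{Mesa} = 78 − 0.25q_{Nadir}.
The game is symmetric, so in equilibrium q_{Nadir} = q_{Mesa}: the reaction function gives 1.25q_{Mesa} = 78, hence q_{Mesa} = 62.4.
P_{Mesa} = 331 − 2·62.4 − 62.4 = 143.8.
Profit = (143.8 − 19)·62.4 = 7787.52.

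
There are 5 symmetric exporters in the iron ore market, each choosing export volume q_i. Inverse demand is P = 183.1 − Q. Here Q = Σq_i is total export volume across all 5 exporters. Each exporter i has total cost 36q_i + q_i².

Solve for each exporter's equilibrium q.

18.3875

A representative exporter's profit is π_i = q_i(183.1 − Q) − 36q_i − q_i², with Q = q_i + Σ_{j≠i} q_j.
First-order condition: 147.1 − 4q_i − Σ_{j≠i} q_j = 0.
Imposing symmetry (q_j = q for all j) turns Σ_{j≠i} q_j into 4q, so 147.1 = 8q and q = 18.3875.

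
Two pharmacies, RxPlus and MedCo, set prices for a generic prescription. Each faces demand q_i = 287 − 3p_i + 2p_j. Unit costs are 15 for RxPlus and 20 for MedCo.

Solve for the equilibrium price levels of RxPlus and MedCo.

83.9375, 85.8125

RxPlus's profit: π = (p_{RxPlus} − 15)(287 − 3p_{RxPlus} + 2p_{MedCo}).
∂π/∂p_{RxPlus} = 332 − 6p_{RxPlus} + 2p_{MedCo} = 0 ⇒ p_{RxPlus} = 166/3 + (1/3)p_{MedCo}.
Similarly p_{MedCo} = 347/6 + (1/3)p_{RxPlus}.
Substituting the second reaction function into the first: p_{RxPlus} = 166/3 + (1/3)(347/6 + (1/3)p_{RxPlus}), which gives (8/9)p_{RxPlus} = 1343/18 ⇒ p_{RxPlus} = 83.9375.
Then p_{MedCo} = 347/6 + (1/3)·83.9375 = 85.8125.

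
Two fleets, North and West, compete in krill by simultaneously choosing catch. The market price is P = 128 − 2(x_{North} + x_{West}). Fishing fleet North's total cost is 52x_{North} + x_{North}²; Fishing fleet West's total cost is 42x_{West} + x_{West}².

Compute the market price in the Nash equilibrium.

87.5

Fishing fleet North's profit: π = x_{North}(128 − 2(x_{North} + x_{West})) − 52x_{North} − x_{North}².
∂π/∂x_{North} = 76 − 6x_{North} − 2x_{West} = 0, so x_{North} = 38/3 − (1/3)x_{West}.
By the same steps for West: x_{West} = 43/3 − (1/3)x_{North}.
Plugging x_{West} into North's best response: x_{North} = 38/3 − (1/3)(43/3 − (1/3)x_{North}) ⇒ (8/9)x_{North} = 71/9, so x_{North} = 8.875.
Then x_{West} = 43/3 − (1/3)·8.875 = 11.375.
Equilibrium price: P = 128 − 2·20.25 = 87.5.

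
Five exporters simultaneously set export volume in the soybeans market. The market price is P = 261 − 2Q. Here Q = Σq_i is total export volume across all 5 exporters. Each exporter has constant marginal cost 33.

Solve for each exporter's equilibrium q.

19

A representative exporter's profit is π_i = q_i(261 − 2Q) − 33q_i, with Q = q_i + Σ_{j≠i} q_j.
First-order condition: 228 − 4q_i − 2Σ_{j≠i} q_j = 0.
Imposing symmetry (q_j = q for all j) turns Σ_{j≠i} q_j into 4q, so 228 = 12q and q = 19.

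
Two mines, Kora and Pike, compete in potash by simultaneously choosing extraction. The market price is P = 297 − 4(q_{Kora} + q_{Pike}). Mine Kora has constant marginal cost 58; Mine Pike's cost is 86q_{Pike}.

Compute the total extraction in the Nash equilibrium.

37.5

Mine Kora's profit: π = q_{Kora}(297 − 4(q_{Kora} + q_{Pike})) − 58q_{Kora}.
∂π/∂q_{Kora} = 239 − 8q_{Kora} − 4q_{Pike} = 0, so q_{Kora} = 29.875 − 0.5q_{Pike}.
By the same steps for Pike: q_{Pike} = 26.375 − 0.5q_{Kora}.
Plugging q_{Pike} into Kora's best response: q_{Kora} = 29.875 − 0.5(26.375 − 0.5q_{Kora}) ⇒ 0.75q_{Kora} = 16.6875, so q_{Kora} = 22.25.
Then q_{Pike} = 26.375 − 0.5·22.25 = 15.25.
Total extraction: 22.25 + 15.25 = 37.5.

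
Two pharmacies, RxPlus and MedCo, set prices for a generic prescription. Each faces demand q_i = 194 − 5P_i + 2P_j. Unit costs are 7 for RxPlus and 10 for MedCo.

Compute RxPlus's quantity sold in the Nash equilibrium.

RxPlus's profit: π = (P_{RxPlus} − 7)(194 − 5P_{RxPlus} + 2P_{MedCo}).
∂π/∂P_{RxPlus} = 229 − 10P_{RxPlus} + 2P_{MedCo} = 0 ⇒ P_{RxPlus} = 22.9 + 0.2P_{MedCo}.
Similarly P_{MedCo} = 24.4 + 0.2P_{RxPlus}.
Solving the two reaction functions simultaneously: (1 − (0.2)(0.2))P_{RxPlus} = 22.9 + 0.2·24.4, so 0.96P_{RxPlus} = 27.78 and P_{RxPlus} = 28.9375.
Then P_{MedCo} = 24.4 + 0.2·28.9375 = 30.1875.
q_{RxPlus} = 194 − 5·28.9375 + 2·30.1875 = 109.6875.

109.6875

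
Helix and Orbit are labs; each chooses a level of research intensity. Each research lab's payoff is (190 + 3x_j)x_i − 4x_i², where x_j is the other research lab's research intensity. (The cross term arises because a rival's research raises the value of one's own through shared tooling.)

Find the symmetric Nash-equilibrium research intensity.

38

Helix's payoff is (190 + 3x_O)x_H − 4x_H².
∂π/∂x_H = 190 + 3x_O − 8x_H = 0, so x_H = 23.75 + 0.375x_O.
Setting x_H = x_O in the reaction function: x_H = 23.75 + 0.375x_H, so x_H = 23.75 / 0.625 = 38.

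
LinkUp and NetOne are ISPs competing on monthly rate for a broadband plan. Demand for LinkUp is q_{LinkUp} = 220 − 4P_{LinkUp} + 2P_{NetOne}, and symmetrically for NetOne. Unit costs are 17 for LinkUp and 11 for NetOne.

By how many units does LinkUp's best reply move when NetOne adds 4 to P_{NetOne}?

LinkUp's profit: π = (P_{LinkUp} − 17)(220 − 4P_{LinkUp} + 2P_{NetOne}).
∂π/∂P_{LinkUp} = 288 − 8P_{LinkUp} + 2P_{NetOne} = 0 ⇒ P_{LinkUp} = 36 + 0.25P_{NetOne}.
The reaction-function slope is 0.25, so a 4-unit rise in P_{NetOne} moves P_{LinkUp} by 0.25 × 4 = 1. LinkUp's best response rises — the actions are strategic complements.

1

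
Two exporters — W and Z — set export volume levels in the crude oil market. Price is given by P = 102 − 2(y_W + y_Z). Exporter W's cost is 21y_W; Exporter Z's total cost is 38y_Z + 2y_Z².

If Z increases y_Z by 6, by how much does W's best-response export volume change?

Exporter W's profit: π = y_W(102 − 2(y_W + y_Z)) − 21y_W.
∂π/∂y_W = 81 − 4y_W − 2y_Z = 0, so y_W = 20.25 − 0.5y_Z.
The reaction-function slope is −0.5, so a 6-unit rise in y_Z moves y_W by −0.5 × 6 = −3. W's best response falls — the actions are strategic substitutes.

-3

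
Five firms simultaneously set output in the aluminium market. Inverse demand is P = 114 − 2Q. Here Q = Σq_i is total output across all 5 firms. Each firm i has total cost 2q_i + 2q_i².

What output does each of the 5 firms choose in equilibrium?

7

A representative firm's profit is π_i = q_i(114 − 2Q) − 2q_i − 2q_i², with Q = q_i + Σ_{j≠i} q_j.
First-order condition: 112 − 8q_i − 2Σ_{j≠i} q_j = 0.
Imposing symmetry (q_j = q for all j) turns Σ_{j≠i} q_j into 4q, so 112 = 16q and q = 7.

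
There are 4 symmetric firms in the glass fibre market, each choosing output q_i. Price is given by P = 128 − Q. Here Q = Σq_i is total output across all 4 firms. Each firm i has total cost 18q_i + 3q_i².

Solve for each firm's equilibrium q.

10

A representative firm's profit is π_i = q_i(128 − Q) − 18q_i − 3q_i², with Q = q_i + Σ_{j≠i} q_j.
First-order condition: 110 − 8q_i − Σ_{j≠i} q_j = 0.
With identical firms, set every q_j = q: then 110 − 8q − 3q = 0, i.e. q = 110/11 = 10.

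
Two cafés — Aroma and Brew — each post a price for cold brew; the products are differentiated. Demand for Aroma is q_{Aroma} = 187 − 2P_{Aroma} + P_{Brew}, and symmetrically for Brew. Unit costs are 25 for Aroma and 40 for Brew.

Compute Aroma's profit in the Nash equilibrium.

Aroma's profit: π = (P_{Aroma} − 25)(187 − 2P_{Aroma} + P_{Brew}).
∂π/∂P_{Aroma} = 237 − 4P_{Aroma} + P_{Brew} = 0 ⇒ P_{Aroma} = 59.25 + 0.25P_{Brew}.
Similarly P_{Brew} = 66.75 + 0.25P_{Aroma}.
Plugging P_{Brew} into Aroma's best response: P_{Aroma} = 59.25 + 0.25(66.75 + 0.25P_{Aroma}) ⇒ 0.9375P_{Aroma} = 75.9375, so P_{Aroma} = 81.
Then P_{Brew} = 66.75 + 0.25·81 = 87.
q_{Aroma} = 187 − 2·81 + 87 = 112.
Profit = (81 − 25)·112 = 6272.

6272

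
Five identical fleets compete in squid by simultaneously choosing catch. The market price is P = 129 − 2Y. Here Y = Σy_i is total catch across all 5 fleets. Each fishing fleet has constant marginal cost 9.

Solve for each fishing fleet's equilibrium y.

A representative fishing fleet's profit is π_i = y_i(129 − 2Y) − 9y_i, with Y = y_i + Σ_{j≠i} y_j.
First-order condition: 120 − 4y_i − 2Σ_{j≠i} y_j = 0.
Imposing symmetry (y_j = y for all j) turns Σ_{j≠i} y_j into 4y, so 120 = 12y and y = 10.

10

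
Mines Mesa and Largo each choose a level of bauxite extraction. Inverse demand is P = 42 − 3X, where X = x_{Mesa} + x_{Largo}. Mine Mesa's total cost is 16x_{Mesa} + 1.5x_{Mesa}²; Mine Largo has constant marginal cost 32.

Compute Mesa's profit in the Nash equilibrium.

Mine Mesa's profit: π = x_{Mesa}(42 − 3(x_{Mesa} + x_{Largo})) − 16x_{Mesa} − 1.5x_{Mesa}².
∂π/∂x_{Mesa} = 26 − 9x_{Mesa} − 3x_{Largo} = 0, so x_{Mesa} = 26/9 − (1/3)x_{Largo}.
For Largo: ∂π/∂x_{Largo} = 10 − 6x_{Largo} − 3x_{Mesa} = 0 ⇒ x_{Largo} = 5/3 − 0.5x_{Mesa}.
Solving the two reaction functions simultaneously: (1 − (−1/3)(−0.5))x_{Mesa} = 26/9 − (1/3)·(5/3), so (5/6)x_{Mesa} = 7/3 and x_{Mesa} = 2.8.
Then x_{Largo} = 5/3 − 0.5·2.8 = 4/15.
Price P = 42 − 3·(46/15) = 32.8.
Mesa's profit: (32.8 − 16)·2.8 − 1.5(2.8)² = 35.28.

35.28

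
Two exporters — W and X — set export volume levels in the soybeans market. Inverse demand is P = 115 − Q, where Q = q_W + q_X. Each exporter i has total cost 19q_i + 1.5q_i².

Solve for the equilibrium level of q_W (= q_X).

16

Exporter W's profit: π = q_W(115 − (q_W + q_X)) − 19q_W − 1.5q_W².
∂π/∂q_W = 96 − 5q_W − q_X = 0, so q_W = 19.2 − 0.2q_X.
By symmetry q_X = q_W; substituting into the reaction function, 1.2q_W = 19.2 and q_W = 16.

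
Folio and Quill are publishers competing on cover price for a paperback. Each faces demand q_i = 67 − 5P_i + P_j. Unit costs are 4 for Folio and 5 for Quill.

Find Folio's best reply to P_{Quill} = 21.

Folio's profit: π = (P_{Folio} − 4)(67 − 5P_{Folio} + P_{Quill}).
∂π/∂P_{Folio} = 87 − 10P_{Folio} + P_{Quill} = 0 ⇒ P_{Folio} = 8.7 + 0.1P_{Quill}.
At P_{Quill} = 21: P_{Folio} = 8.7 + 0.1·21 = 10.8.

10.8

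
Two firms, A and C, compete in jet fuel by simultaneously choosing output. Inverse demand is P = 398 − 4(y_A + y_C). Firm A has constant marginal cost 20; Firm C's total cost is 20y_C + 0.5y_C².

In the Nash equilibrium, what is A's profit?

4556.25

Firm A's profit: π = y_A(398 − 4(y_A + y_C)) − 20y_A.
∂π/∂y_A = 378 − 8y_A − 4y_C = 0, so y_A = 47.25 − 0.5y_C.
For C: ∂π/∂y_C = 378 − 9y_C − 4y_A = 0 ⇒ y_C = 42 − (4/9)y_A.
Substituting the second reaction function into the first: y_A = 47.25 − 0.5(42 − (4/9)y_A), which gives (7/9)y_A = 26.25 ⇒ y_A = 33.75.
Then y_C = 42 − (4/9)·33.75 = 27.
Price P = 398 − 4·60.75 = 155.
A's profit: (155 − 20)·33.75 = 4556.25.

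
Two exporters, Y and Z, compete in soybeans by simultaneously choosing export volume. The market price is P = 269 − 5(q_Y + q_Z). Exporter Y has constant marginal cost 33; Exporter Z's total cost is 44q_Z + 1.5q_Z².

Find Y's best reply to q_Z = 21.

13.1

Exporter Y's profit: π = q_Y(269 − 5(q_Y + q_Z)) − 33q_Y.
∂π/∂q_Y = 236 − 10q_Y − 5q_Z = 0, so q_Y = 23.6 − 0.5q_Z.
At q_Z = 21: q_Y = 23.6 − 0.5·21 = 13.1.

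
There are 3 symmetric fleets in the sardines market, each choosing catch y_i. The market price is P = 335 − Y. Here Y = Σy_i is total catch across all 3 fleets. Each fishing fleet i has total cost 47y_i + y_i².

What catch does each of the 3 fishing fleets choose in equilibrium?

A representative fishing fleet's profit is π_i = y_i(335 − Y) − 47y_i − y_i², with Y = y_i + Σ_{j≠i} y_j.
First-order condition: 288 − 4y_i − Σ_{j≠i} y_j = 0.
Imposing symmetry (y_j = y for all j) turns Σ_{j≠i} y_j into 2y, so 288 = 6y and y = 48.

48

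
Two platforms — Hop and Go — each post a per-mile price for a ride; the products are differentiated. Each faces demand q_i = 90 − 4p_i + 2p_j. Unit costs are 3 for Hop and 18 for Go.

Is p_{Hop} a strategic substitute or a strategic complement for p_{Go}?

Hop's profit: π = (p_{Hop} − 3)(90 − 4p_{Hop} + 2p_{Go}).
∂π/∂p_{Hop} = 102 − 8p_{Hop} + 2p_{Go} = 0 ⇒ p_{Hop} = 12.75 + 0.25p_{Go}.
The best-response slope dp_{Hop}/dp_{Go} = 0.25 > 0: the reaction function is upward-sloping, so the choices are strategic complements.

strategic complements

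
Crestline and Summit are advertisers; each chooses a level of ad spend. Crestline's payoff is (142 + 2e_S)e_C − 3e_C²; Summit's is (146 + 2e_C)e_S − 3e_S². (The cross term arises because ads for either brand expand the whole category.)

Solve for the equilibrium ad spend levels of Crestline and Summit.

Expanding Crestline's payoff: 142e_C + 2e_Se_C − 3e_C².
∂π/∂e_C = 142 + 2e_S − 6e_C = 0, so e_C = 71/3 + (1/3)e_S.
Likewise for Summit: e_S = 73/3 + (1/3)e_C.
Solving the two reaction functions simultaneously: (1 − (1/3)(1/3))e_C = 71/3 + (1/3)·(73/3), so (8/9)e_C = 286/9 and e_C = 35.75.
Then e_S = 73/3 + (1/3)·35.75 = 36.25.

35.75, 36.25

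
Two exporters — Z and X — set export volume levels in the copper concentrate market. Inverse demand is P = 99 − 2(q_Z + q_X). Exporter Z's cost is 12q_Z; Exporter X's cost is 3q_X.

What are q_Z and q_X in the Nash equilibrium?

13, 17.5

Exporter Z's profit: π = q_Z(99 − 2(q_Z + q_X)) − 12q_Z.
∂π/∂q_Z = 87 − 4q_Z − 2q_X = 0, so q_Z = 21.75 − 0.5q_X.
By the same steps for X: q_X = 24 − 0.5q_Z.
Substituting the second reaction function into the first: q_Z = 21.75 − 0.5(24 − 0.5q_Z), which gives 0.75q_Z = 9.75 ⇒ q_Z = 13.
Then q_X = 24 − 0.5·13 = 17.5.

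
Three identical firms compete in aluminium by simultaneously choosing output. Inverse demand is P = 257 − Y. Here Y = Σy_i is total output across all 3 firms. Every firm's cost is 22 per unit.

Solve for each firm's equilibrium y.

A representative firm's profit is π_i = y_i(257 − Y) − 22y_i, with Y = y_i + Σ_{j≠i} y_j.
First-order condition: 235 − 2y_i − Σ_{j≠i} y_j = 0.
With identical firms, set every y_j = y: then 235 − 2y − 2y = 0, i.e. y = 235/4 = 58.75.

58.75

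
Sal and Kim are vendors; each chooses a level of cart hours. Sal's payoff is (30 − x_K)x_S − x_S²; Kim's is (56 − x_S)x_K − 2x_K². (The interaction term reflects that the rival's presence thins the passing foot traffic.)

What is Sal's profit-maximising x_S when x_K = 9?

Expanding Sal's payoff: 30x_S − x_Kx_S − x_S².
∂π/∂x_S = 30 − x_K − 2x_S = 0, so x_S = 15 − 0.5x_K.
At x_K = 9: x_S = 15 − 0.5·9 = 10.5.

10.5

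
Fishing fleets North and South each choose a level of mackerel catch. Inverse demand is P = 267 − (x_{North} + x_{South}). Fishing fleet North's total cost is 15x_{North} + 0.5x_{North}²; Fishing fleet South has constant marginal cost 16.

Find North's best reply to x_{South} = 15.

79

Fishing fleet North's profit: π = x_{North}(267 − (x_{North} + x_{South})) − 15x_{North} − 0.5x_{North}².
∂π/∂x_{North} = 252 − 3x_{North} − x_{South} = 0, so x_{North} = 84 − (1/3)x_{South}.
At x_{South} = 15: x_{North} = 84 − (1/3)·15 = 79.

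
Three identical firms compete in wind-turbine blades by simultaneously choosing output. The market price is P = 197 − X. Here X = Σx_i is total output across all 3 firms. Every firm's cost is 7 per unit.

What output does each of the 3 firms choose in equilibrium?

47.5

A representative firm's profit is π_i = x_i(197 − X) − 7x_i, with X = x_i + Σ_{j≠i} x_j.
First-order condition: 190 − 2x_i − Σ_{j≠i} x_j = 0.
In a symmetric equilibrium every firm chooses the same x, so Σ_{j≠i} x_j = 2x. The condition becomes 190 − 4x = 0, giving x = 190/4 = 47.5.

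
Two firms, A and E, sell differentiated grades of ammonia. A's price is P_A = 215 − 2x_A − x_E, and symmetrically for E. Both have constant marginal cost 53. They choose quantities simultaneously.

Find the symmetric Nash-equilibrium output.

32.4

Firm A's profit: π = x_A(215 − 2x_A − x_E) − 53x_A.
∂π/∂x_A = 162 − 4x_A − x_E = 0 ⇒ x_A = 40.5 − 0.25x_E.
Setting x_A = x_E in the reaction function: x_A = 40.5 − 0.25x_A, so x_A = 40.5 / 1.25 = 32.4.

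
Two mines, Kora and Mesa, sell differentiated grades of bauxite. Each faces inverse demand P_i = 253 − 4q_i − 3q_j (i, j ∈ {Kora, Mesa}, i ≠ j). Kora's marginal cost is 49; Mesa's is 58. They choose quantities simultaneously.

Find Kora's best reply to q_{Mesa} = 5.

Mine Kora's profit: π = q_{Kora}(253 − 4q_{Kora} − 3q_{Mesa}) − 49q_{Kora}.
∂π/∂q_{Kora} = 204 − 8q_{Kora} − 3q_{Mesa} = 0 ⇒ q_{Kora} = 25.5 − 0.375q_{Mesa}.
At q_{Mesa} = 5: q_{Kora} = 25.5 − 0.375·5 = 23.625.

23.625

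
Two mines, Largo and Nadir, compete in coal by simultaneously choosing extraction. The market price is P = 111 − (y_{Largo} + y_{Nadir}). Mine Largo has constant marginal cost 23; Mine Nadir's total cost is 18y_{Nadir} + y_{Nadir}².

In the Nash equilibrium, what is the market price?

Mine Largo's profit: π = y_{Largo}(111 − (y_{Largo} + y_{Nadir})) − 23y_{Largo}.
∂π/∂y_{Largo} = 88 − 2y_{Largo} − y_{Nadir} = 0, so y_{Largo} = 44 − 0.5y_{Nadir}.
For Nadir: ∂π/∂y_{Nadir} = 93 − 4y_{Nadir} − y_{Largo} = 0 ⇒ y_{Nadir} = 23.25 − 0.25y_{Largo}.
Substituting the second reaction function into the first: y_{Largo} = 44 − 0.5(23.25 − 0.25y_{Largo}), which gives 0.875y_{Largo} = 32.375 ⇒ y_{Largo} = 37.
Then y_{Nadir} = 23.25 − 0.25·37 = 14.
Equilibrium price: P = 111 − 51 = 60.

60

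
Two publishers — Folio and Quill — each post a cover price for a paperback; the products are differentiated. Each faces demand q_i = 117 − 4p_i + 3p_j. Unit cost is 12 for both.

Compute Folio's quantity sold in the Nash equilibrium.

Folio's profit: π = (p_{Folio} − 12)(117 − 4p_{Folio} + 3p_{Quill}).
∂π/∂p_{Folio} = 165 − 8p_{Folio} + 3p_{Quill} = 0 ⇒ p_{Folio} = 20.625 + 0.375p_{Quill}.
The game is symmetric, so in equilibrium p_{Quill} = p_{Folio}: the reaction function gives 0.625p_{Folio} = 20.625, hence p_{Folio} = 33.
q_{Folio} = 117 − 4·33 + 3·33 = 84.

84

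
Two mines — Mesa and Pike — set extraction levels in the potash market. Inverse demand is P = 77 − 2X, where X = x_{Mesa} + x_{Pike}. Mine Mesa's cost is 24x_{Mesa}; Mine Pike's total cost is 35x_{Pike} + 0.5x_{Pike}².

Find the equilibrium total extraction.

15.1875

Mine Mesa's profit: π = x_{Mesa}(77 − 2(x_{Mesa} + x_{Pike})) − 24x_{Mesa}.
∂π/∂x_{Mesa} = 53 − 4x_{Mesa} − 2x_{Pike} = 0, so x_{Mesa} = 13.25 − 0.5x_{Pike}.
For Pike: ∂π/∂x_{Pike} = 42 − 5x_{Pike} − 2x_{Mesa} = 0 ⇒ x_{Pike} = 8.4 − 0.4x_{Mesa}.
Plugging x_{Pike} into Mesa's best response: x_{Mesa} = 13.25 − 0.5(8.4 − 0.4x_{Mesa}) ⇒ 0.8x_{Mesa} = 9.05, so x_{Mesa} = 11.3125.
Then x_{Pike} = 8.4 − 0.4·11.3125 = 3.875.
Total extraction: 11.3125 + 3.875 = 15.1875.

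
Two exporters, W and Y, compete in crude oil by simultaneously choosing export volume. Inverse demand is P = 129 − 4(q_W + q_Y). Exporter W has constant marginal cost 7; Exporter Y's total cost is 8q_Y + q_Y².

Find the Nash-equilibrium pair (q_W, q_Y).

11.5, 7.5

Exporter W's profit: π = q_W(129 − 4(q_W + q_Y)) − 7q_W.
∂π/∂q_W = 122 − 8q_W − 4q_Y = 0, so q_W = 15.25 − 0.5q_Y.
For Y: ∂π/∂q_Y = 121 − 10q_Y − 4q_W = 0 ⇒ q_Y = 12.1 − 0.4q_W.
Plugging q_Y into W's best response: q_W = 15.25 − 0.5(12.1 − 0.4q_W) ⇒ 0.8q_W = 9.2, so q_W = 11.5.
Then q_Y = 12.1 − 0.4·11.5 = 7.5.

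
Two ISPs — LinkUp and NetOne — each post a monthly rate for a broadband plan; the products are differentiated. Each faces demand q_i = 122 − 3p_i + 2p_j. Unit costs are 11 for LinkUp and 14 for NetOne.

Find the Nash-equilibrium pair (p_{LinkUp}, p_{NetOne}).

LinkUp's profit: π = (p_{LinkUp} − 11)(122 − 3p_{LinkUp} + 2p_{NetOne}).
∂π/∂p_{LinkUp} = 155 − 6p_{LinkUp} + 2p_{NetOne} = 0 ⇒ p_{LinkUp} = 155/6 + (1/3)p_{NetOne}.
Similarly p_{NetOne} = 82/3 + (1/3)p_{LinkUp}.
Substituting the second reaction function into the first: p_{LinkUp} = 155/6 + (1/3)(82/3 + (1/3)p_{LinkUp}), which gives (8/9)p_{LinkUp} = 629/18 ⇒ p_{LinkUp} = 39.3125.
Then p_{NetOne} = 82/3 + (1/3)·39.3125 = 40.4375.

39.3125, 40.4375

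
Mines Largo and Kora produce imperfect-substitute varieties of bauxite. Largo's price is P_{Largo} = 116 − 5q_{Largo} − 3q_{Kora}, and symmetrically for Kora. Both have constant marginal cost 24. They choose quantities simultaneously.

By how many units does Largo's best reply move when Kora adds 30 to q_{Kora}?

-9

Mine Largo's profit: π = q_{Largo}(116 − 5q_{Largo} − 3q_{Kora}) − 24q_{Largo}.
∂π/∂q_{Largo} = 92 − 10q_{Largo} − 3q_{Kora} = 0 ⇒ q_{Largo} = 9.2 − 0.3q_{Kora}.
The reaction-function slope is −0.3, so a 30-unit rise in q_{Kora} moves q_{Largo} by −0.3 × 30 = −9. Largo's best response falls — the actions are strategic substitutes.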